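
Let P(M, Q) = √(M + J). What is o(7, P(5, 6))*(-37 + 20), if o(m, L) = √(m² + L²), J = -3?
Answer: -17*√51 ≈ -121.40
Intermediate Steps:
P(M, Q) = √(-3 + M) (P(M, Q) = √(M - 3) = √(-3 + M))
o(m, L) = √(L² + m²)
o(7, P(5, 6))*(-37 + 20) = √((√(-3 + 5))² + 7²)*(-37 + 20) = √((√2)² + 49)*(-17) = √(2 + 49)*(-17) = √51*(-17) = -17*√51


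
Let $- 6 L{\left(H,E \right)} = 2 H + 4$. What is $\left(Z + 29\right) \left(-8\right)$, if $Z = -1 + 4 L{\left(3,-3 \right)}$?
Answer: $- \frac{512}{3} \approx -170.67$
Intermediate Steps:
$L{\left(H,E \right)} = - \frac{2}{3} - \frac{H}{3}$ ($L{\left(H,E \right)} = - \frac{2 H + 4}{6} = - \frac{4 + 2 H}{6} = - \frac{2}{3} - \frac{H}{3}$)
$Z = - \frac{23}{3}$ ($Z = -1 + 4 \left(- \frac{2}{3} - 1\right) = -1 + 4 \left(- \frac{5}{3}\right) = -1 - \frac{20}{3} = - \frac{23}{3} \approx -7.6667$)
$\left(Z + 29\right) \left(-8\right) = \left(- \frac{23}{3} + 29\right) \left(-8\right) = \frac{64}{3} \left(-8\right) = - \frac{512}{3}$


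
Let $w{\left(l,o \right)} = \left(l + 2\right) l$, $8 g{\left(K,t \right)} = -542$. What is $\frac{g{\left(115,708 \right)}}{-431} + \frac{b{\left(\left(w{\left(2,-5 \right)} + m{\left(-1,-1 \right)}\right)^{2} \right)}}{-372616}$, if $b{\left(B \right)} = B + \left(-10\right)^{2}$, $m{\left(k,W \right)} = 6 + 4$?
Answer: $\frac{12530995}{80298748} \approx 0.15605$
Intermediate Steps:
$g{\left(K,t \right)} = - \frac{271}{4}$ ($g{\left(K,t \right)} = \frac{1}{8} \left(-542\right) = - \frac{271}{4}$)
$m{\left(k,W \right)} = 10$
$w{\left(l,o \right)} = l \left(2 + l\right)$ ($w{\left(l,o \right)} = \left(2 + l\right) l = l \left(2 + l\right)$)
$b{\left(B \right)} = 100 + B$ ($b{\left(B \right)} = B + 100 = 100 + B$)
$\frac{g{\left(115,708 \right)}}{-431} + \frac{b{\left(\left(w{\left(2,-5 \right)} + m{\left(-1,-1 \right)}\right)^{2} \right)}}{-372616} = - \frac{271}{4 \left(-431\right)} + \frac{100 + \left(2 \left(2 + 2\right) + 10\right)^{2}}{-372616} = \left(- \frac{271}{4}\right) \left(- \frac{1}{431}\right) + \left(100 + \left(2 \cdot 4 + 10\right)^{2}\right) \left(- \frac{1}{372616}\right) = \frac{271}{1724} + \left(100 + \left(8 + 10\right)^{2}\right) \left(- \frac{1}{372616}\right) = \frac{271}{1724} + \left(100 + 18^{2}\right) \left(- \frac{1}{372616}\right) = \frac{271}{1724} + \left(100 + 324\right) \left(- \frac{1}{372616}\right) = \frac{271}{1724} + 424 \left(- \frac{1}{372616}\right) = \frac{271}{1724} - \frac{53}{46577} = \frac{12530995}{80298748}$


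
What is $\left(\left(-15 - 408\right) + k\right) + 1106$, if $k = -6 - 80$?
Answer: $597$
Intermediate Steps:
$k = -86$ ($k = -6 - 80 = -86$)
$\left(\left(-15 - 408\right) + k\right) + 1106 = \left(\left(-15 - 408\right) - 86\right) + 1106 = \left(-423 - 86\right) + 1106 = -509 + 1106 = 597$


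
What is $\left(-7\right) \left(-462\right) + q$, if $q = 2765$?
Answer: $5999$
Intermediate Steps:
$\left(-7\right) \left(-462\right) + q = \left(-7\right) \left(-462\right) + 2765 = 3234 + 2765 = 5999$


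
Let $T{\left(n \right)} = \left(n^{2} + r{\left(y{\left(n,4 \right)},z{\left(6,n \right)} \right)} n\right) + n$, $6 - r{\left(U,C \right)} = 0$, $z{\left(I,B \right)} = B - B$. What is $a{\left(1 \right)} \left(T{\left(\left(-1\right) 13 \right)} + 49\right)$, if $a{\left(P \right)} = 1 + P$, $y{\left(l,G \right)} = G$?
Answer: $254$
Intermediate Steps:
$z{\left(I,B \right)} = 0$
$r{\left(U,C \right)} = 6$ ($r{\left(U,C \right)} = 6 - 0 = 6 + 0 = 6$)
$T{\left(n \right)} = n^{2} + 7 n$ ($T{\left(n \right)} = \left(n^{2} + 6 n\right) + n = n^{2} + 7 n$)
$a{\left(1 \right)} \left(T{\left(\left(-1\right) 13 \right)} + 49\right) = \left(1 + 1\right) \left(\left(-1\right) 13 \left(7 - 13\right) + 49\right) = 2 \left(- 13 \left(7 - 13\right) + 49\right) = 2 \left(\left(-13\right) \left(-6\right) + 49\right) = 2 \left(78 + 49\right) = 2 \cdot 127 = 254$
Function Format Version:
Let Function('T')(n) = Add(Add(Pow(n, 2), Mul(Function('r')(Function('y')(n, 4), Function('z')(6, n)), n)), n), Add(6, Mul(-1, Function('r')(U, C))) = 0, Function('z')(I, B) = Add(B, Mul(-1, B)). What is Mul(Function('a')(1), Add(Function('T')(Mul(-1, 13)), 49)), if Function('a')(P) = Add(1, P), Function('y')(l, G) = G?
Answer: 254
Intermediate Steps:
Function('z')(I, B) = 0
Function('r')(U, C) = 6 (Function('r')(U, C) = Add(6, Mul(-1, 0)) = Add(6, 0) = 6)
Function('T')(n) = Add(Pow(n, 2), Mul(7, n)) (Function('T')(n) = Add(Add(Pow(n, 2), Mul(6, n)), n) = Add(Pow(n, 2), Mul(7, n)))
Mul(Function('a')(1), Add(Function('T')(Mul(-1, 13)), 49)) = Mul(Add(1, 1), Add(Mul(Mul(-1, 13), Add(7, Mul(-1, 13))), 49)) = Mul(2, Add(Mul(-13, Add(7, -13)), 49)) = Mul(2, Add(Mul(-13, -6), 49)) = Mul(2, Add(78, 49)) = Mul(2, 127) = 254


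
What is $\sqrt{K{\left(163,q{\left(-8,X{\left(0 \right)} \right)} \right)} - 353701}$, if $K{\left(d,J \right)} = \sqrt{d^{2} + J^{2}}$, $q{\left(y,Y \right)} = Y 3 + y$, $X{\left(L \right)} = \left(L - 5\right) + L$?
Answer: $\sqrt{-353701 + \sqrt{27098}} \approx 594.59 i$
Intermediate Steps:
$X{\left(L \right)} = -5 + 2 L$ ($X{\left(L \right)} = \left(-5 + L\right) + L = -5 + 2 L$)
$q{\left(y,Y \right)} = y + 3 Y$ ($q{\left(y,Y \right)} = 3 Y + y = y + 3 Y$)
$K{\left(d,J \right)} = \sqrt{J^{2} + d^{2}}$
$\sqrt{K{\left(163,q{\left(-8,X{\left(0 \right)} \right)} \right)} - 353701} = \sqrt{\sqrt{\left(-8 + 3 \left(-5 + 2 \cdot 0\right)\right)^{2} + 163^{2}} - 353701} = \sqrt{\sqrt{\left(-8 + 3 \left(-5 + 0\right)\right)^{2} + 26569} - 353701} = \sqrt{\sqrt{\left(-8 + 3 \left(-5\right)\right)^{2} + 26569} - 353701} = \sqrt{\sqrt{\left(-8 - 15\right)^{2} + 26569} - 353701} = \sqrt{\sqrt{\left(-23\right)^{2} + 26569} - 353701} = \sqrt{\sqrt{529 + 26569} - 353701} = \sqrt{\sqrt{27098} - 353701} = \sqrt{-353701 + \sqrt{27098}}$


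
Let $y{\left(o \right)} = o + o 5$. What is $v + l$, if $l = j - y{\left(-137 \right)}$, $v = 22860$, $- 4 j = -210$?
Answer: $\frac{47469}{2} \approx 23735.0$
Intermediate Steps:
$j = \frac{105}{2}$ ($j = \left(- \frac{1}{4}\right) \left(-210\right) = \frac{105}{2} \approx 52.5$)
$y{\left(o \right)} = 6 o$ ($y{\left(o \right)} = o + 5 o = 6 o$)
$l = \frac{1749}{2}$ ($l = \frac{105}{2} - 6 \left(-137\right) = \frac{105}{2} - -822 = \frac{105}{2} + 822 = \frac{1749}{2} \approx 874.5$)
$v + l = 22860 + \frac{1749}{2} = \frac{47469}{2}$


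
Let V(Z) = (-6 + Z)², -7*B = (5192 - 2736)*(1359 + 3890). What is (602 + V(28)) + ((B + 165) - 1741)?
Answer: -12894974/7 ≈ -1.8421e+6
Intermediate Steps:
B = -12891544/7 (B = -(5192 - 2736)*(1359 + 3890)/7 = -2456*5249/7 = -⅐*12891544 = -12891544/7 ≈ -1.8417e+6)
(602 + V(28)) + ((B + 165) - 1741) = (602 + (-6 + 28)²) + ((-12891544/7 + 165) - 1741) = (602 + 22²) + (-12890389/7 - 1741) = (602 + 484) - 12902576/7 = 1086 - 12902576/7 = -12894974/7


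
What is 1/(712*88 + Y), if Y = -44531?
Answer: 1/18125 ≈ 5.5172e-5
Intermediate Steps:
1/(712*88 + Y) = 1/(712*88 - 44531) = 1/(62656 - 44531) = 1/18125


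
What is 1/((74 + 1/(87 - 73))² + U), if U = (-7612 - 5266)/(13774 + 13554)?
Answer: 95648/524734999 ≈ 0.00018228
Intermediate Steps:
U = -6439/13664 (U = -12878/27328 = -12878*1/27328 = -6439/13664 ≈ -0.47124)
1/((74 + 1/(87 - 73))² + U) = 1/((74 + 1/(87 - 73))² - 6439/13664) = 1/((74 + 1/14)² - 6439/13664) = 1/((1037/14)² - 6439/13664) = 1/(1075369/196 - 6439/13664) = 1/(524734999/95648) = 95648/524734999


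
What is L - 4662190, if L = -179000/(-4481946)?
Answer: -10447841821370/2240973 ≈ -4.6622e+6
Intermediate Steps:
L = 89500/2240973 (L = -179000*(-1/4481946) = 89500/2240973 ≈ 0.039938)
L - 4662190 = 89500/2240973 - 4662190 = -10447841821370/2240973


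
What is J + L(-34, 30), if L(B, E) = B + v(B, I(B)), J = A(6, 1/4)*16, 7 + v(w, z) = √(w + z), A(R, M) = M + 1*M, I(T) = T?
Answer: -33 + 2*I*√17 ≈ -33.0 + 8.2462*I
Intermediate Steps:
A(R, M) = 2*M (A(R, M) = M + M = 2*M)
v(w, z) = -7 + √(w + z)
J = 8 (J = (2/4)*16 = (2*(¼))*16 = (½)*16 = 8)
L(B, E) = -7 + B + √2*√B (L(B, E) = B + (-7 + √(B + B)) = B + (-7 + √(2*B)) = B + (-7 + √2*√B) = -7 + B + √2*√B)
J + L(-34, 30) = 8 + (-7 - 34 + √2*√(-34)) = 8 + (-7 - 34 + √2*(I*√34)) = 8 + (-7 - 34 + 2*I*√17) = 8 + (-41 + 2*I*√17) = -33 + 2*I*√17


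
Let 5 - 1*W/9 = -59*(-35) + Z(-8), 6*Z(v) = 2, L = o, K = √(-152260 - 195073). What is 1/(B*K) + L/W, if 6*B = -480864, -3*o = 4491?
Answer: 499/6181 + I*√413/959884688 ≈ 0.080731 + 2.1172e-8*I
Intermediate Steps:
o = -1497 (o = -⅓*4491 = -1497)
B = -80144 (B = (⅙)*(-480864) = -80144)
K = 29*I*√413 (K = √(-347333) = 29*I*√413 ≈ 589.35*I)
L = -1497
Z(v) = ⅓ (Z(v) = (⅙)*2 = ⅓)
W = -18543 (W = 45 - 9*(-59*(-35) + ⅓) = 45 - 9*(2065 + ⅓) = 45 - 9*6196/3 = 45 - 18588 = -18543)
1/(B*K) + L/W = 1/((-80144)*((29*I*√413))) - 1497/(-18543) = -(-1)*I*√413/959884688 - 1497*(-1/18543) = I*√413/959884688 + 499/6181 = 499/6181 + I*√413/959884688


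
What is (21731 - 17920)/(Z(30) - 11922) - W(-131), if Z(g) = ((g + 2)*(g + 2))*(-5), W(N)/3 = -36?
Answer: 1836725/17042 ≈ 107.78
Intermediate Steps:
W(N) = -108 (W(N) = 3*(-36) = -108)
Z(g) = -5*(2 + g)**2 (Z(g) = ((2 + g)*(2 + g))*(-5) = (2 + g)**2*(-5) = -5*(2 + g)**2)
(21731 - 17920)/(Z(30) - 11922) - W(-131) = (21731 - 17920)/(-5*(2 + 30)**2 - 11922) - 1*(-108) = 3811/(-5*32**2 - 11922) + 108 = 3811/(-5*1024 - 11922) + 108 = 3811/(-5120 - 11922) + 108 = 3811/(-17042) + 108 = 3811*(-1/17042) + 108 = -3811/17042 + 108 = 1836725/17042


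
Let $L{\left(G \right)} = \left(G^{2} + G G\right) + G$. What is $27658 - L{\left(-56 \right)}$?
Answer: $21442$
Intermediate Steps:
$L{\left(G \right)} = G + 2 G^{2}$ ($L{\left(G \right)} = \left(G^{2} + G^{2}\right) + G = 2 G^{2} + G = G + 2 G^{2}$)
$27658 - L{\left(-56 \right)} = 27658 - - 56 \left(1 + 2 \left(-56\right)\right) = 27658 - - 56 \left(1 - 112\right) = 27658 - \left(-56\right) \left(-111\right) = 27658 - 6216 = 21442$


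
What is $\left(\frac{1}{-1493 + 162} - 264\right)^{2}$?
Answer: $\frac{123471418225}{1771561} \approx 69696.0$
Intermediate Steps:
$\left(\frac{1}{-1493 + 162} - 264\right)^{2} = \left(\frac{1}{-1331} - 264\right)^{2} = \left(- \frac{1}{1331} - 264\right)^{2} = \left(- \frac{351385}{1331}\right)^{2} = \frac{123471418225}{1771561}$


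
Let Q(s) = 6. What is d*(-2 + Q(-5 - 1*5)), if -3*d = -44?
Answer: 176/3 ≈ 58.667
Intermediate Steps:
d = 44/3 (d = -⅓*(-44) = 44/3 ≈ 14.667)
d*(-2 + Q(-5 - 1*5)) = 44*(-2 + 6)/3 = (44/3)*4 = 176/3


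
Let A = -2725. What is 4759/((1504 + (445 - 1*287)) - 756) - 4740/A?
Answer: 3452543/493770 ≈ 6.9922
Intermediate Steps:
4759/((1504 + (445 - 1*287)) - 756) - 4740/A = 4759/((1504 + (445 - 1*287)) - 756) - 4740/(-2725) = 4759/((1504 + (445 - 287)) - 756) - 4740*(-1/2725) = 4759/((1504 + 158) - 756) + 948/545 = 4759/(1662 - 756) + 948/545 = 4759/906 + 948/545 = 3452543/493770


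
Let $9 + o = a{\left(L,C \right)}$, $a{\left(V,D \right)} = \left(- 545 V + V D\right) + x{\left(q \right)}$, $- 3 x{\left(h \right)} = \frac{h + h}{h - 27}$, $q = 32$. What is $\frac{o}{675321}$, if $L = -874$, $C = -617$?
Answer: $\frac{15233621}{10129815} \approx 1.5038$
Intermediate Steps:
$x{\left(h \right)} = - \frac{2 h}{3 \left(-27 + h\right)}$ ($x{\left(h \right)} = - \frac{\left(h + h\right) \frac{1}{h - 27}}{3} = - \frac{2 h \frac{1}{-27 + h}}{3} = - \frac{2 h}{3 \left(-27 + h\right)}$)
$a{\left(V,D \right)} = - \frac{64}{15} - 545 V + D V$ ($a{\left(V,D \right)} = \left(- 545 V + V D\right) - \frac{64}{-81 + 3 \cdot 32} = \left(- 545 V + D V\right) - \frac{64}{-81 + 96} = \left(- 545 V + D V\right) - \frac{64}{15} = - \frac{64}{15} - 545 V + D V$)
$o = \frac{15233621}{15}$ ($o = -9 - - \frac{15233756}{15} = -9 + \left(- \frac{64}{15} + 476330 + 539258\right) = -9 + \frac{15233756}{15} = \frac{15233621}{15} \approx 1.0156 \cdot 10^{6}$)
$\frac{o}{675321} = \frac{15233621}{15 \cdot 675321} = \frac{15233621}{15} \cdot \frac{1}{675321} = \frac{15233621}{10129815}$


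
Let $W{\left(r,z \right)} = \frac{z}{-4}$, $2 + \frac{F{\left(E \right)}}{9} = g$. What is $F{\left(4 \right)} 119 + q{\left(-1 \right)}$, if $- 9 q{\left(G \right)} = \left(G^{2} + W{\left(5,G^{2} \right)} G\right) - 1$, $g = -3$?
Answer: $- \frac{192781}{36} \approx -5355.0$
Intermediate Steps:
$F{\left(E \right)} = -45$ ($F{\left(E \right)} = -18 + 9 \left(-3\right) = -18 - 27 = -45$)
$W{\left(r,z \right)} = - \frac{z}{4}$ ($W{\left(r,z \right)} = z \left(- \frac{1}{4}\right) = - \frac{z}{4}$)
$q{\left(G \right)} = \frac{1}{9} - \frac{G^{2}}{9} + \frac{G^{3}}{36}$ ($q{\left(G \right)} = - \frac{\left(G^{2} + - \frac{G^{2}}{4} G\right) - 1}{9} = - \frac{\left(G^{2} - \frac{G^{3}}{4}\right) - 1}{9} = - \frac{-1 + G^{2} - \frac{G^{3}}{4}}{9} = \frac{1}{9} - \frac{G^{2}}{9} + \frac{G^{3}}{36}$)
$F{\left(4 \right)} 119 + q{\left(-1 \right)} = \left(-45\right) 119 + \left(\frac{1}{9} - \frac{\left(-1\right)^{2}}{9} + \frac{\left(-1\right)^{3}}{36}\right) = -5355 + \left(\frac{1}{9} - \frac{1}{9} + \frac{1}{36} \left(-1\right)\right) = -5355 - \frac{1}{36} = - \frac{192781}{36}$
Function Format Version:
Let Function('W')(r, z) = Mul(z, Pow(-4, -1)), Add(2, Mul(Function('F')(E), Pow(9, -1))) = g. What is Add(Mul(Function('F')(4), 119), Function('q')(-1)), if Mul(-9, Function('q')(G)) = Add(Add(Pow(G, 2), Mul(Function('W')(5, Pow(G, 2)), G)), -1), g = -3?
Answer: Rational(-192781, 36) ≈ -5355.0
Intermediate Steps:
Function('F')(E) = -45 (Function('F')(E) = Add(-18, Mul(9, -3)) = Add(-18, -27) = -45)
Function('W')(r, z) = Mul(Rational(-1, 4), z) (Function('W')(r, z) = Mul(z, Rational(-1, 4)) = Mul(Rational(-1, 4), z))
Function('q')(G) = Add(Rational(1, 9), Mul(Rational(-1, 9), Pow(G, 2)), Mul(Rational(1, 36), Pow(G, 3))) (Function('q')(G) = Mul(Rational(-1, 9), Add(Add(Pow(G, 2), Mul(Mul(Rational(-1, 4), Pow(G, 2)), G)), -1)) = Mul(Rational(-1, 9), Add(Add(Pow(G, 2), Mul(Rational(-1, 4), Pow(G, 3))), -1)) = Mul(Rational(-1, 9), Add(-1, Pow(G, 2), Mul(Rational(-1, 4), Pow(G, 3)))) = Add(Rational(1, 9), Mul(Rational(-1, 9), Pow(G, 2)), Mul(Rational(1, 36), Pow(G, 3))))
Add(Mul(Function('F')(4), 119), Function('q')(-1)) = Add(Mul(-45, 119), Add(Rational(1, 9), Mul(Rational(-1, 9), Pow(-1, 2)), Mul(Rational(1, 36), Pow(-1, 3)))) = Add(-5355, Add(Rational(1, 9), Mul(Rational(-1, 9), 1), Mul(Rational(1, 36), -1))) = Add(-5355, Add(Rational(1, 9), Rational(-1, 9), Rational(-1, 36))) = Add(-5355, Rational(-1, 36)) = Rational(-192781, 36)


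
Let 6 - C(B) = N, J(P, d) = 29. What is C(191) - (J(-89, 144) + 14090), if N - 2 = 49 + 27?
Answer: -14191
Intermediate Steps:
N = 78 (N = 2 + (49 + 27) = 2 + 76 = 78)
C(B) = -72 (C(B) = 6 - 1*78 = 6 - 78 = -72)
C(191) - (J(-89, 144) + 14090) = -72 - (29 + 14090) = -72 - 1*14119 = -72 - 14119 = -14191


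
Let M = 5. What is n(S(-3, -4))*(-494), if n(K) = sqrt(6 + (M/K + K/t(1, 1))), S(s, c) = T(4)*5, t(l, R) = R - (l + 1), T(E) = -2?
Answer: -247*sqrt(62) ≈ -1944.9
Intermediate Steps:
t(l, R) = -1 + R - l (t(l, R) = R - (1 + l) = R + (-1 - l) = -1 + R - l)
S(s, c) = -10 (S(s, c) = -2*5 = -10)
n(K) = sqrt(6 - K + 5/K) (n(K) = sqrt(6 + (5/K + K/(-1 + 1 - 1*1))) = sqrt(6 + (5/K + K/(-1 + 1 - 1))) = sqrt(6 + (5/K + K/(-1))) = sqrt(6 + (5/K + K*(-1))) = sqrt(6 + (5/K - K)) = sqrt(6 + (-K + 5/K)) = sqrt(6 - K + 5/K))
n(S(-3, -4))*(-494) = sqrt(6 - 1*(-10) + 5/(-10))*(-494) = sqrt(6 + 10 + 5*(-1/10))*(-494) = sqrt(6 + 10 - 1/2)*(-494) = sqrt(31/2)*(-494) = (sqrt(62)/2)*(-494) = -247*sqrt(62)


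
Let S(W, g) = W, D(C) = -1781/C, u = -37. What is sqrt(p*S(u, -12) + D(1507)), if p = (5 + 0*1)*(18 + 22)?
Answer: I*sqrt(895543)/11 ≈ 86.03*I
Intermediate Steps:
p = 200 (p = (5 + 0)*40 = 5*40 = 200)
sqrt(p*S(u, -12) + D(1507)) = sqrt(200*(-37) - 1781/1507) = sqrt(-7400 - 1781*1/1507) = sqrt(-7400 - 13/11) = sqrt(-81413/11) = I*sqrt(895543)/11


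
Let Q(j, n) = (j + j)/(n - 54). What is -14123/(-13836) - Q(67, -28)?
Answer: 1506055/567276 ≈ 2.6549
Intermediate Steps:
Q(j, n) = 2*j/(-54 + n) (Q(j, n) = (2*j)/(-54 + n) = 2*j/(-54 + n))
-14123/(-13836) - Q(67, -28) = -14123/(-13836) - 2*67/(-54 - 28) = -14123*(-1/13836) - 2*67/(-82) = 14123/13836 - 2*67*(-1)/82 = 14123/13836 - 1*(-67/41) = 14123/13836 + 67/41 = 1506055/567276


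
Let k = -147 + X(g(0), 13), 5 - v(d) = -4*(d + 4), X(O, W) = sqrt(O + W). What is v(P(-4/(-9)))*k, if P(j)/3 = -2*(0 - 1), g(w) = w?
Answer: -6615 + 45*sqrt(13) ≈ -6452.8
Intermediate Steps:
P(j) = 6 (P(j) = 3*(-2*(0 - 1)) = 3*(-2*(-1)) = 3*2 = 6)
v(d) = 21 + 4*d (v(d) = 5 - (-4)*(d + 4) = 5 - (-4)*(4 + d) = 5 - (-16 - 4*d) = 5 + (16 + 4*d) = 21 + 4*d)
k = -147 + sqrt(13) (k = -147 + sqrt(0 + 13) = -147 + sqrt(13) ≈ -143.39)
v(P(-4/(-9)))*k = (21 + 4*6)*(-147 + sqrt(13)) = (21 + 24)*(-147 + sqrt(13)) = 45*(-147 + sqrt(13)) = -6615 + 45*sqrt(13)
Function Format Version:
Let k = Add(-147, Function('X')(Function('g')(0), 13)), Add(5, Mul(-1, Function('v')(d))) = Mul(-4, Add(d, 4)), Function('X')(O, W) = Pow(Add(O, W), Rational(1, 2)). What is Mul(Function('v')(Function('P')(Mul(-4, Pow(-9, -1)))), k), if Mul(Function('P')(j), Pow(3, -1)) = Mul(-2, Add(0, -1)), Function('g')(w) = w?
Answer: Add(-6615, Mul(45, Pow(13, Rational(1, 2)))) ≈ -6452.8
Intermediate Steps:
Function('P')(j) = 6 (Function('P')(j) = Mul(3, Mul(-2, Add(0, -1))) = Mul(3, Mul(-2, -1)) = Mul(3, 2) = 6)
Function('v')(d) = Add(21, Mul(4, d)) (Function('v')(d) = Add(5, Mul(-1, Mul(-4, Add(d, 4)))) = Add(5, Mul(-1, Mul(-4, Add(4, d)))) = Add(5, Mul(-1, Add(-16, Mul(-4, d)))) = Add(5, Add(16, Mul(4, d))) = Add(21, Mul(4, d)))
k = Add(-147, Pow(13, Rational(1, 2))) (k = Add(-147, Pow(Add(0, 13), Rational(1, 2))) = Add(-147, Pow(13, Rational(1, 2))) ≈ -143.39)
Mul(Function('v')(Function('P')(Mul(-4, Pow(-9, -1)))), k) = Mul(Add(21, Mul(4, 6)), Add(-147, Pow(13, Rational(1, 2)))) = Mul(Add(21, 24), Add(-147, Pow(13, Rational(1, 2)))) = Mul(45, Add(-147, Pow(13, Rational(1, 2)))) = Add(-6615, Mul(45, Pow(13, Rational(1, 2))))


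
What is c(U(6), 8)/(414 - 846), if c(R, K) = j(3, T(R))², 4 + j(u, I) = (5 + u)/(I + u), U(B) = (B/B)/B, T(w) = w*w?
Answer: -1369/320787 ≈ -0.0042676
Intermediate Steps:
T(w) = w²
U(B) = 1/B
j(u, I) = -4 + (5 + u)/(I + u)
c(R, K) = (-4 - 4*R²)²/(3 + R²)² (c(R, K) = ((5 - 4*R² - 3*3)/(R² + 3))² = ((5 - 4*R² - 9)/(3 + R²))² = ((-4 - 4*R²)/(3 + R²))² = (-4 - 4*R²)²/(3 + R²)²)
c(U(6), 8)/(414 - 846) = (16*(1 + (1/6)²)²/(3 + (1/6)²)²)/(414 - 846) = (16*(1 + (⅙)²)²/(3 + (⅙)²)²)/(-432) = (16*(1 + 1/36)²/(3 + 1/36)²)*(-1/432) = (16*(37/36)²/(109/36)²)*(-1/432) = (16*(1369/1296)*(1296/11881))*(-1/432) = (21904/11881)*(-1/432) = -1369/320787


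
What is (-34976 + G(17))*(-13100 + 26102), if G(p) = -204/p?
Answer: -454913976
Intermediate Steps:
(-34976 + G(17))*(-13100 + 26102) = (-34976 - 204/17)*(-13100 + 26102) = (-34976 - 204*1/17)*13002 = (-34976 - 12)*13002 = -34988*13002 = -454913976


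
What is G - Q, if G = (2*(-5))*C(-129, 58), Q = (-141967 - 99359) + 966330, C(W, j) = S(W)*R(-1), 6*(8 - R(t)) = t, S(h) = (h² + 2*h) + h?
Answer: -2052414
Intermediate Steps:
S(h) = h² + 3*h
R(t) = 8 - t/6
C(W, j) = 49*W*(3 + W)/6 (C(W, j) = (W*(3 + W))*(8 - ⅙*(-1)) = (W*(3 + W))*(8 + ⅙) = (W*(3 + W))*(49/6) = 49*W*(3 + W)/6)
Q = 725004 (Q = -241326 + 966330 = 725004)
G = -1327410 (G = (2*(-5))*((49/6)*(-129)*(3 - 129)) = -245*(-129)*(-126)/3 = -10*132741 = -1327410)
G - Q = -1327410 - 1*725004 = -1327410 - 725004 = -2052414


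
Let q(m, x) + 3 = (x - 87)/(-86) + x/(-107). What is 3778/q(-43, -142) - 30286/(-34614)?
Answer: 601818492479/157649463 ≈ 3817.4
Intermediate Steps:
q(m, x) = -171/86 - 193*x/9202 (q(m, x) = -3 + ((x - 87)/(-86) + x/(-107)) = -3 + ((-87 + x)*(-1/86) + x*(-1/107)) = -3 + ((87/86 - x/86) - x/107) = -3 + (87/86 - 193*x/9202) = -171/86 - 193*x/9202)
3778/q(-43, -142) - 30286/(-34614) = 3778/(-171/86 - 193/9202*(-142)) - 30286/(-34614) = 3778/(-171/86 + 13703/4601) - 30286*(-1/34614) = 3778/(9109/9202) + 15143/17307 = 3778*(9202/9109) + 15143/17307 = 34765156/9109 + 15143/17307 = 601818492479/157649463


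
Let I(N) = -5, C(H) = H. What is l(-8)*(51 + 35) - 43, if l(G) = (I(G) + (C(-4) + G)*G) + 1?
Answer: 7869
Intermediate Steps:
l(G) = -4 + G*(-4 + G) (l(G) = (-5 + (-4 + G)*G) + 1 = (-5 + G*(-4 + G)) + 1 = -4 + G*(-4 + G))
l(-8)*(51 + 35) - 43 = (-4 + (-8)² - 4*(-8))*(51 + 35) - 43 = (-4 + 64 + 32)*86 - 43 = 92*86 - 43 = 7912 - 43 = 7869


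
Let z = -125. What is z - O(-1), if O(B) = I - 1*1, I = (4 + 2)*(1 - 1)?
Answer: -124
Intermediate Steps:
I = 0 (I = 6*0 = 0)
O(B) = -1 (O(B) = 0 - 1*1 = 0 - 1 = -1)
z - O(-1) = -125 - 1*(-1) = -125 + 1 = -124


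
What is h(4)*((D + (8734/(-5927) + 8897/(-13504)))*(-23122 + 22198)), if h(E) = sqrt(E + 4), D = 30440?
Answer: -562760438640015*sqrt(2)/10004776 ≈ -7.9548e+7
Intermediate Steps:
h(E) = sqrt(4 + E)
h(4)*((D + (8734/(-5927) + 8897/(-13504)))*(-23122 + 22198)) = sqrt(4 + 4)*((30440 + (8734/(-5927) + 8897/(-13504)))*(-23122 + 22198)) = sqrt(8)*((30440 + (8734*(-1/5927) + 8897*(-1/13504)))*(-924)) = (2*sqrt(2))*((30440 + (-8734/5927 - 8897/13504))*(-924)) = (2*sqrt(2))*((30440 - 170676455/80038208)*(-924)) = (2*sqrt(2))*((2436192375065/80038208)*(-924)) = (2*sqrt(2))*(-562760438640015/20009552) = -562760438640015*sqrt(2)/10004776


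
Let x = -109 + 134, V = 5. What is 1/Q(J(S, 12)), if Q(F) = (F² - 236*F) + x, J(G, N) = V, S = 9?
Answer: -1/1130 ≈ -0.00088496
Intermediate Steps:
J(G, N) = 5
x = 25
Q(F) = 25 + F² - 236*F (Q(F) = (F² - 236*F) + 25 = 25 + F² - 236*F)
1/Q(J(S, 12)) = 1/(25 + 5² - 236*5) = 1/(25 + 25 - 1180) = 1/(-1130) = -1/1130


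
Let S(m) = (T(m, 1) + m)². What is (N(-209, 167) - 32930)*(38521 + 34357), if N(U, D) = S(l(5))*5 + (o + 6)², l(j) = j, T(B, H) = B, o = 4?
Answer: -2356145740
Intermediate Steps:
S(m) = 4*m² (S(m) = (m + m)² = (2*m)² = 4*m²)
N(U, D) = 600 (N(U, D) = (4*5²)*5 + (4 + 6)² = (4*25)*5 + 10² = 100*5 + 100 = 500 + 100 = 600)
(N(-209, 167) - 32930)*(38521 + 34357) = (600 - 32930)*(38521 + 34357) = -32330*72878 = -2356145740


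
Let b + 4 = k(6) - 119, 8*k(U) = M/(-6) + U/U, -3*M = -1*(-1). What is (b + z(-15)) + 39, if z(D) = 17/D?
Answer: -61201/720 ≈ -85.001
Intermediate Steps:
M = -1/3 (M = -(-1)*(-1)/3 = -1/3*1 = -1/3 ≈ -0.33333)
k(U) = 19/144 (k(U) = (-1/3/(-6) + U/U)/8 = (-1/3*(-1/6) + 1)/8 = (1/18 + 1)/8 = (1/8)*(19/18) = 19/144)
b = -17693/144 (b = -4 + (19/144 - 119) = -4 - 17117/144 = -17693/144 ≈ -122.87)
(b + z(-15)) + 39 = (-17693/144 + 17/(-15)) + 39 = (-17693/144 + 17*(-1/15)) + 39 = (-17693/144 - 17/15) + 39 = -89281/720 + 39 = -61201/720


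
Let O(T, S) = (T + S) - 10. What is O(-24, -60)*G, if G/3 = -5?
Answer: 1410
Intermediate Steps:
G = -15 (G = 3*(-5) = -15)
O(T, S) = -10 + S + T (O(T, S) = (S + T) - 10 = -10 + S + T)
O(-24, -60)*G = (-10 - 60 - 24)*(-15) = -94*(-15) = 1410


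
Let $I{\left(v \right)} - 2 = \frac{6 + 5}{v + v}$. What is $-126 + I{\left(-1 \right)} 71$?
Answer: $- \frac{749}{2} \approx -374.5$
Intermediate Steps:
$I{\left(v \right)} = 2 + \frac{11}{2 v}$ ($I{\left(v \right)} = 2 + \frac{6 + 5}{v + v} = 2 + \frac{11}{2 v}$)
$-126 + I{\left(-1 \right)} 71 = -126 + \left(2 + \frac{11}{2 \left(-1\right)}\right) 71 = -126 + \left(2 + \frac{11}{2} \left(-1\right)\right) 71 = -126 + \left(2 - \frac{11}{2}\right) 71 = -126 - \frac{497}{2} = - \frac{749}{2}$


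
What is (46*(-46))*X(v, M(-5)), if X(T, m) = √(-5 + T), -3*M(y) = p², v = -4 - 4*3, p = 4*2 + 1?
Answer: -2116*I*√21 ≈ -9696.7*I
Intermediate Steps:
p = 9 (p = 8 + 1 = 9)
v = -16 (v = -4 - 12 = -16)
M(y) = -27 (M(y) = -⅓*9² = -⅓*81 = -27)
(46*(-46))*X(v, M(-5)) = (46*(-46))*√(-5 - 16) = -2116*I*√21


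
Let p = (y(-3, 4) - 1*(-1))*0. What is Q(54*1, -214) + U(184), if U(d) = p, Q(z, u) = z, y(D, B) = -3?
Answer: 54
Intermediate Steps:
p = 0 (p = (-3 - 1*(-1))*0 = (-3 + 1)*0 = -2*0 = 0)
U(d) = 0
Q(54*1, -214) + U(184) = 54*1 + 0 = 54 + 0 = 54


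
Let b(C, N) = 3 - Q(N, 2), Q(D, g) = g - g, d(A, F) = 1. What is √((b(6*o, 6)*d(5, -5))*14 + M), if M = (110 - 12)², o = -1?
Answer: √9646 ≈ 98.214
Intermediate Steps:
Q(D, g) = 0
b(C, N) = 3 (b(C, N) = 3 - 1*0 = 3 + 0 = 3)
M = 9604 (M = 98² = 9604)
√((b(6*o, 6)*d(5, -5))*14 + M) = √((3*1)*14 + 9604) = √(3*14 + 9604) = √(42 + 9604) = √9646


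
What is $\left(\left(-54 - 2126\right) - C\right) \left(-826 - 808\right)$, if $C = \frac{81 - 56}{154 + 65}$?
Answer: $\frac{780145130}{219} \approx 3.5623 \cdot 10^{6}$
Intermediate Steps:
$C = \frac{25}{219} \approx 0.11416$
$\left(\left(-54 - 2126\right) - C\right) \left(-826 - 808\right) = \left(\left(-54 - 2126\right) - \frac{25}{219}\right) \left(-826 - 808\right) = \left(-2180 - \frac{25}{219}\right) \left(-1634\right) = \left(- \frac{477445}{219}\right) \left(-1634\right) = \frac{780145130}{219}$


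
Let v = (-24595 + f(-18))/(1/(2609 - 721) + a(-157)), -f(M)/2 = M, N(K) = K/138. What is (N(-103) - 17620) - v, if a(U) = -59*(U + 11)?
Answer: -39540303246383/2244326154 ≈ -17618.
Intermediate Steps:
N(K) = K/138 (N(K) = K*(1/138) = K/138)
f(M) = -2*M
a(U) = -649 - 59*U (a(U) = -59*(11 + U) = -649 - 59*U)
v = -46367392/16263233 (v = (-24595 - 2*(-18))/(1/(2609 - 721) + (-649 - 59*(-157))) = (-24595 + 36)/(1/1888 + (-649 + 9263)) = -24559/(1/1888 + 8614) = -24559/16263233/1888 = -24559*1888/16263233 = -46367392/16263233 ≈ -2.8511)
(N(-103) - 17620) - v = ((1/138)*(-103) - 17620) - 1*(-46367392/16263233) = (-103/138 - 17620) + 46367392/16263233 = -2431663/138 + 46367392/16263233 = -39540303246383/2244326154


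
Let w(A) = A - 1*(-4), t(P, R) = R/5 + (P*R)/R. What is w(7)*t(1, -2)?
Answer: 33/5 ≈ 6.6000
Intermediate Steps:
t(P, R) = P + R/5 (t(P, R) = R*(⅕) + P = R/5 + P = P + R/5)
w(A) = 4 + A (w(A) = A + 4 = 4 + A)
w(7)*t(1, -2) = (4 + 7)*(1 + (⅕)*(-2)) = 11*(1 - ⅖) = 11*(⅗) = 33/5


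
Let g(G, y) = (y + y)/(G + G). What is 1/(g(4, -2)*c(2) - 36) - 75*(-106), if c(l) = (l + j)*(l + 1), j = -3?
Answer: 548548/69 ≈ 7950.0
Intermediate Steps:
g(G, y) = y/G (g(G, y) = (2*y)/((2*G)) = (2*y)*(1/(2*G)) = y/G)
c(l) = (1 + l)*(-3 + l) (c(l) = (l - 3)*(l + 1) = (-3 + l)*(1 + l) = (1 + l)*(-3 + l))
1/(g(4, -2)*c(2) - 36) - 75*(-106) = 1/((-2/4)*(-3 + 2**2 - 2*2) - 36) - 75*(-106) = 1/((-2*1/4)*(-3 + 4 - 4) - 36) + 7950 = 1/(-1/2*(-3) - 36) + 7950 = 1/(3/2 - 36) + 7950 = 1/(-69/2) + 7950 = -2/69 + 7950 = 548548/69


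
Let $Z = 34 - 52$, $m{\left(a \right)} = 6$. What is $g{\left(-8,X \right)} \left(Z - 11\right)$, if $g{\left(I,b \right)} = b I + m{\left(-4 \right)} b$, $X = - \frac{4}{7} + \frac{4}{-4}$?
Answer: $- \frac{638}{7} \approx -91.143$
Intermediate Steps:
$X = - \frac{11}{7}$ ($X = \left(-4\right) \frac{1}{7} + 4 \left(- \frac{1}{4}\right) = - \frac{4}{7} - 1 = - \frac{11}{7} \approx -1.5714$)
$Z = -18$ ($Z = 34 - 52 = -18$)
$g{\left(I,b \right)} = 6 b + I b$ ($g{\left(I,b \right)} = b I + 6 b = I b + 6 b = 6 b + I b$)
$g{\left(-8,X \right)} \left(Z - 11\right) = - \frac{11 \left(6 - 8\right)}{7} \left(-18 - 11\right) = \left(- \frac{11}{7}\right) \left(-2\right) \left(-29\right) = \frac{22}{7} \left(-29\right) = - \frac{638}{7}$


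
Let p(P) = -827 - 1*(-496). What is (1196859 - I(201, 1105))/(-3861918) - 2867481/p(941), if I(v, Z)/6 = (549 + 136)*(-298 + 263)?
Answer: 3691177571293/426098286 ≈ 8662.7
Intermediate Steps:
p(P) = -331 (p(P) = -827 + 496 = -331)
I(v, Z) = -143850 (I(v, Z) = 6*((549 + 136)*(-298 + 263)) = 6*(685*(-35)) = 6*(-23975) = -143850)
(1196859 - I(201, 1105))/(-3861918) - 2867481/p(941) = (1196859 - 1*(-143850))/(-3861918) - 2867481/(-331) = (1196859 + 143850)*(-1/3861918) - 2867481*(-1/331) = 1340709*(-1/3861918) + 2867481/331 = -446903/1287306 + 2867481/331 = 3691177571293/426098286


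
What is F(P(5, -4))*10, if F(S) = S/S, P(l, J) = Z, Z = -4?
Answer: 10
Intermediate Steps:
P(l, J) = -4
F(S) = 1
F(P(5, -4))*10 = 1*10 = 10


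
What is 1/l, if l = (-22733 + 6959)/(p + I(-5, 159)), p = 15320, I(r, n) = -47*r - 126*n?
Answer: 1493/5258 ≈ 0.28395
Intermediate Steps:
I(r, n) = -126*n - 47*r
l = 5258/1493 (l = (-22733 + 6959)/(15320 + (-126*159 - 47*(-5))) = -15774/(15320 + (-20034 + 235)) = -15774/(15320 - 19799) = -15774/(-4479) = -15774*(-1/4479) = 5258/1493 ≈ 3.5218)
1/l = 1/(5258/1493) = 1493/5258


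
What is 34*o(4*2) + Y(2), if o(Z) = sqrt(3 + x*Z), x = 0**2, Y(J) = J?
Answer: 2 + 34*sqrt(3) ≈ 60.890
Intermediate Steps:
x = 0
o(Z) = sqrt(3) (o(Z) = sqrt(3 + 0*Z) = sqrt(3 + 0) = sqrt(3))
34*o(4*2) + Y(2) = 34*sqrt(3) + 2 = 2 + 34*sqrt(3)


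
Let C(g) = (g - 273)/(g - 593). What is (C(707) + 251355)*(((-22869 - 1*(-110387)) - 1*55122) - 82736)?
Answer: -240414644560/19 ≈ -1.2653e+10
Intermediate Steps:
C(g) = (-273 + g)/(-593 + g)
(C(707) + 251355)*(((-22869 - 1*(-110387)) - 1*55122) - 82736) = ((-273 + 707)/(-593 + 707) + 251355)*(((-22869 - 1*(-110387)) - 1*55122) - 82736) = (434/114 + 251355)*(((-22869 + 110387) - 55122) - 82736) = ((1/114)*434 + 251355)*((87518 - 55122) - 82736) = (217/57 + 251355)*(32396 - 82736) = (14327452/57)*(-50340) = -240414644560/19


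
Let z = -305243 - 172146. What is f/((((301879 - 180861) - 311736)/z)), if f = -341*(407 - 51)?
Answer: -2634232502/8669 ≈ -3.0387e+5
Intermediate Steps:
z = -477389
f = -121396 (f = -341*356 = -121396)
f/((((301879 - 180861) - 311736)/z)) = -121396*(-477389/((301879 - 180861) - 311736)) = -121396*(-477389/(121018 - 311736)) = -121396/((-190718*(-1/477389))) = -121396/17338/43399 = -121396*43399/17338 = -2634232502/8669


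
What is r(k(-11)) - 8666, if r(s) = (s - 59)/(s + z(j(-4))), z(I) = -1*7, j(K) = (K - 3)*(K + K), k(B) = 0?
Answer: -60603/7 ≈ -8657.6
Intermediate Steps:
j(K) = 2*K*(-3 + K) (j(K) = (-3 + K)*(2*K) = 2*K*(-3 + K))
z(I) = -7
r(s) = (-59 + s)/(-7 + s) (r(s) = (s - 59)/(s - 7) = (-59 + s)/(-7 + s))
r(k(-11)) - 8666 = (-59 + 0)/(-7 + 0) - 8666 = -59/(-7) - 8666 = -1/7*(-59) - 8666 = 59/7 - 8666 = -60603/7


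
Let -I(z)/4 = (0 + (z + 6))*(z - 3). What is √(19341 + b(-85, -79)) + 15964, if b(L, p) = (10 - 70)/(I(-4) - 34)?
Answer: 15964 + √2339931/11 ≈ 16103.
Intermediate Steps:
I(z) = -4*(-3 + z)*(6 + z) (I(z) = -4*(0 + (z + 6))*(z - 3) = -4*(0 + (6 + z))*(-3 + z) = -4*(6 + z)*(-3 + z) = -4*(-3 + z)*(6 + z))
b(L, p) = -30/11 (b(L, p) = (10 - 70)/((72 - 12*(-4) - 4*(-4)²) - 34) = -60/((72 + 48 - 4*16) - 34) = -60/((72 + 48 - 64) - 34) = -60/(56 - 34) = -60/22 = -60*1/22 = -30/11)
√(19341 + b(-85, -79)) + 15964 = √(19341 - 30/11) + 15964 = √(212721/11) + 15964 = √2339931/11 + 15964 = 15964 + √2339931/11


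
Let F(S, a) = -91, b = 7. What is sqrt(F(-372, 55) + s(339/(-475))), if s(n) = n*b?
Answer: I*sqrt(866362)/95 ≈ 9.7977*I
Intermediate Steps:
s(n) = 7*n (s(n) = n*7 = 7*n)
sqrt(F(-372, 55) + s(339/(-475))) = sqrt(-91 + 7*(339/(-475))) = sqrt(-91 + 7*(339*(-1/475))) = sqrt(-91 + 7*(-339/475)) = sqrt(-91 - 2373/475) = sqrt(-45598/475) = I*sqrt(866362)/95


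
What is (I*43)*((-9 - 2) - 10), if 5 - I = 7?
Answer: 1806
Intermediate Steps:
I = -2 (I = 5 - 1*7 = 5 - 7 = -2)
(I*43)*((-9 - 2) - 10) = (-2*43)*((-9 - 2) - 10) = -86*(-11 - 10) = -86*(-21) = 1806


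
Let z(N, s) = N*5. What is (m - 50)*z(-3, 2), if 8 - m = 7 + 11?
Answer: 900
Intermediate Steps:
z(N, s) = 5*N
m = -10 (m = 8 - (7 + 11) = 8 - 1*18 = 8 - 18 = -10)
(m - 50)*z(-3, 2) = (-10 - 50)*(5*(-3)) = -60*(-15) = 900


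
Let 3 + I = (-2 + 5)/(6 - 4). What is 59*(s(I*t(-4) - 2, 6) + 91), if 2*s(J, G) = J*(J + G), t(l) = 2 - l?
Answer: 13983/2 ≈ 6991.5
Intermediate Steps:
I = -3/2 (I = -3 + (-2 + 5)/(6 - 4) = -3 + 3/2 = -3/2 ≈ -1.5000)
s(J, G) = J*(G + J)/2 (s(J, G) = (J*(J + G))/2 = (J*(G + J))/2 = J*(G + J)/2)
59*(s(I*t(-4) - 2, 6) + 91) = 59*((-3*(2 - 1*(-4))/2 - 2)*(6 + (-3*(2 - 1*(-4))/2 - 2))/2 + 91) = 59*((-3*(2 + 4)/2 - 2)*(6 + (-3*(2 + 4)/2 - 2))/2 + 91) = 59*((-3/2*6 - 2)*(6 + (-3/2*6 - 2))/2 + 91) = 59*((-9 - 2)*(6 + (-9 - 2))/2 + 91) = 59*((1/2)*(-11)*(6 - 11) + 91) = 59*((1/2)*(-11)*(-5) + 91) = 59*(55/2 + 91) = 59*(237/2) = 13983/2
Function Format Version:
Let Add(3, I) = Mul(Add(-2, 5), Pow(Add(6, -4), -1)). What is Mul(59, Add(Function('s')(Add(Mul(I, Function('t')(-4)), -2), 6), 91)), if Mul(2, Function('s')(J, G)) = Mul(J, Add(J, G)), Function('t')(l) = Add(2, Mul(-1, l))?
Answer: Rational(13983, 2) ≈ 6991.5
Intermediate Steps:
I = Rational(-3, 2) (I = Add(-3, Mul(Add(-2, 5), Pow(Add(6, -4), -1))) = Add(-3, Mul(3, Pow(2, -1))) = Add(-3, Mul(3, Rational(1, 2))) = Add(-3, Rational(3, 2)) = Rational(-3, 2) ≈ -1.5000)
Function('s')(J, G) = Mul(Rational(1, 2), J, Add(G, J)) (Function('s')(J, G) = Mul(Rational(1, 2), Mul(J, Add(J, G))) = Mul(Rational(1, 2), Mul(J, Add(G, J))) = Mul(Rational(1, 2), J, Add(G, J)))
Mul(59, Add(Function('s')(Add(Mul(I, Function('t')(-4)), -2), 6), 91)) = Mul(59, Add(Mul(Rational(1, 2), Add(Mul(Rational(-3, 2), Add(2, Mul(-1, -4))), -2), Add(6, Add(Mul(Rational(-3, 2), Add(2, Mul(-1, -4))), -2))), 91)) = Mul(59, Add(Mul(Rational(1, 2), Add(Mul(Rational(-3, 2), Add(2, 4)), -2), Add(6, Add(Mul(Rational(-3, 2), Add(2, 4)), -2))), 91)) = Mul(59, Add(Mul(Rational(1, 2), Add(Mul(Rational(-3, 2), 6), -2), Add(6, Add(Mul(Rational(-3, 2), 6), -2))), 91)) = Mul(59, Add(Mul(Rational(1, 2), Add(-9, -2), Add(6, Add(-9, -2))), 91)) = Mul(59, Add(Mul(Rational(1, 2), -11, Add(6, -11)), 91)) = Mul(59, Add(Mul(Rational(1, 2), -11, -5), 91)) = Mul(59, Add(Rational(55, 2), 91)) = Mul(59, Rational(237, 2)) = Rational(13983, 2)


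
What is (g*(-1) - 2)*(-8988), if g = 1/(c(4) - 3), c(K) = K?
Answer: 26964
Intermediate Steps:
g = 1 (g = 1/(4 - 3) = 1/1 = 1)
(g*(-1) - 2)*(-8988) = (1*(-1) - 2)*(-8988) = (-1 - 2)*(-8988) = -3*(-8988) = 26964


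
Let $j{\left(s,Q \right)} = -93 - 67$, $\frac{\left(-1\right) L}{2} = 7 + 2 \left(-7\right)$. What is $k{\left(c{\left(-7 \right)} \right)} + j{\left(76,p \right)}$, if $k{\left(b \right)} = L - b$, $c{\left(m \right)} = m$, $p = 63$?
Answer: $-139$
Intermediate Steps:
$L = 14$ ($L = - 2 \left(7 + 2 \left(-7\right)\right) = - 2 \left(7 - 14\right) = \left(-2\right) \left(-7\right) = 14$)
$j{\left(s,Q \right)} = -160$
$k{\left(b \right)} = 14 - b$
$k{\left(c{\left(-7 \right)} \right)} + j{\left(76,p \right)} = \left(14 - -7\right) - 160 = \left(14 + 7\right) - 160 = 21 - 160 = -139$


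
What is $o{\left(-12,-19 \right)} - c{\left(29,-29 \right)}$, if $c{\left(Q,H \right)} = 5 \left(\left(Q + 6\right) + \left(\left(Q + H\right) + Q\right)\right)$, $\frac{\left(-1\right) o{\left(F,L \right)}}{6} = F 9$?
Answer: $328$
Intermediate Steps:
$o{\left(F,L \right)} = - 54 F$ ($o{\left(F,L \right)} = - 6 F 9 = - 6 \cdot 9 F = - 54 F$)
$c{\left(Q,H \right)} = 30 + 5 H + 15 Q$ ($c{\left(Q,H \right)} = 5 \left(\left(6 + Q\right) + \left(\left(H + Q\right) + Q\right)\right) = 5 \left(\left(6 + Q\right) + \left(H + 2 Q\right)\right) = 5 \left(6 + H + 3 Q\right) = 30 + 5 H + 15 Q$)
$o{\left(-12,-19 \right)} - c{\left(29,-29 \right)} = \left(-54\right) \left(-12\right) - \left(30 + 5 \left(-29\right) + 15 \cdot 29\right) = 648 - \left(30 - 145 + 435\right) = 648 - 320 = 328$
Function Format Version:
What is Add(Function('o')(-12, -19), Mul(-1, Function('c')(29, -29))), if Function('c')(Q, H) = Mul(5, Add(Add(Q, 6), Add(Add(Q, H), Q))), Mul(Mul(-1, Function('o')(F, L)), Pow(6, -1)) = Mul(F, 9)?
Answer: 328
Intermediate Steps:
Function('o')(F, L) = Mul(-54, F) (Function('o')(F, L) = Mul(-6, Mul(F, 9)) = Mul(-6, Mul(9, F)) = Mul(-54, F))
Function('c')(Q, H) = Add(30, Mul(5, H), Mul(15, Q)) (Function('c')(Q, H) = Mul(5, Add(Add(6, Q), Add(Add(H, Q), Q))) = Mul(5, Add(Add(6, Q), Add(H, Mul(2, Q)))) = Mul(5, Add(6, H, Mul(3, Q))) = Add(30, Mul(5, H), Mul(15, Q)))
Add(Function('o')(-12, -19), Mul(-1, Function('c')(29, -29))) = Add(Mul(-54, -12), Mul(-1, Add(30, Mul(5, -29), Mul(15, 29)))) = Add(648, Mul(-1, Add(30, -145, 435))) = Add(648, Mul(-1, 320)) = Add(648, -320) = 328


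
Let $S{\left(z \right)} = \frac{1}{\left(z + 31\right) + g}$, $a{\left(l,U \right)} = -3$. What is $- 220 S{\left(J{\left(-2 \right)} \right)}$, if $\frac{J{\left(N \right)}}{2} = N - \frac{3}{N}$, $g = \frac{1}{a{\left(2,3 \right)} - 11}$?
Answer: $- \frac{3080}{419} \approx -7.3508$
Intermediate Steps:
$g = - \frac{1}{14}$ ($g = \frac{1}{-3 - 11} = \frac{1}{-14} = - \frac{1}{14} \approx -0.071429$)
$J{\left(N \right)} = - \frac{6}{N} + 2 N$ ($J{\left(N \right)} = 2 \left(N - \frac{3}{N}\right) = - \frac{6}{N} + 2 N$)
$S{\left(z \right)} = \frac{1}{\frac{433}{14} + z}$ ($S{\left(z \right)} = \frac{1}{\left(z + 31\right) - \frac{1}{14}} = \frac{1}{\left(31 + z\right) - \frac{1}{14}} = \frac{1}{\frac{433}{14} + z}$)
$- 220 S{\left(J{\left(-2 \right)} \right)} = - 220 \frac{14}{433 + 14 \left(- \frac{6}{-2} + 2 \left(-2\right)\right)} = - 220 \frac{14}{433 + 14 \left(\left(-6\right) \left(- \frac{1}{2}\right) - 4\right)} = - 220 \frac{14}{433 + 14 \left(3 - 4\right)} = - 220 \frac{14}{433 + 14 \left(-1\right)} = - 220 \frac{14}{433 - 14} = - 220 \cdot \frac{14}{419} = - 220 \cdot 14 \cdot \frac{1}{419} = \left(-220\right) \frac{14}{419} = - \frac{3080}{419}$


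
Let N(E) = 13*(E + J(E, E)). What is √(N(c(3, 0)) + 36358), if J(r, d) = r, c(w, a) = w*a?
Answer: 7*√742 ≈ 190.68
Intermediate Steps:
c(w, a) = a*w
N(E) = 26*E (N(E) = 13*(E + E) = 13*(2*E) = 26*E)
√(N(c(3, 0)) + 36358) = √(26*(0*3) + 36358) = √(26*0 + 36358) = √(0 + 36358) = √36358 = 7*√742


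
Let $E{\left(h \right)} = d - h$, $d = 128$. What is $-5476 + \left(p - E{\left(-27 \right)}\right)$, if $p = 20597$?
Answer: $14966$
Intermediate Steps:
$E{\left(h \right)} = 128 - h$
$-5476 + \left(p - E{\left(-27 \right)}\right) = -5476 + \left(20597 - \left(128 - -27\right)\right) = -5476 + \left(20597 - \left(128 + 27\right)\right) = -5476 + \left(20597 - 155\right) = -5476 + 20442 = 14966$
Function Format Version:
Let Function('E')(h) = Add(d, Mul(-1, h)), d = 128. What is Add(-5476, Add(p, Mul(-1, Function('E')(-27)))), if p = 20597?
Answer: 14966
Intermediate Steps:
Function('E')(h) = Add(128, Mul(-1, h))
Add(-5476, Add(p, Mul(-1, Function('E')(-27)))) = Add(-5476, Add(20597, Mul(-1, Add(128, Mul(-1, -27))))) = Add(-5476, Add(20597, Mul(-1, Add(128, 27)))) = Add(-5476, Add(20597, Mul(-1, 155))) = Add(-5476, Add(20597, -155)) = Add(-5476, 20442) = 14966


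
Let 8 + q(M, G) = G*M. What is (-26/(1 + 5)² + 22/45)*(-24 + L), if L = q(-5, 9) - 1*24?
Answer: 707/30 ≈ 23.567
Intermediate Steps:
q(M, G) = -8 + G*M
L = -77 (L = (-8 + 9*(-5)) - 1*24 = (-8 - 45) - 24 = -53 - 24 = -77)
(-26/(1 + 5)² + 22/45)*(-24 + L) = (-26/(1 + 5)² + 22/45)*(-24 - 77) = (-26/(6²) + 22*(1/45))*(-101) = (-26/36 + 22/45)*(-101) = (-26*1/36 + 22/45)*(-101) = (-13/18 + 22/45)*(-101) = -7/30*(-101) = 707/30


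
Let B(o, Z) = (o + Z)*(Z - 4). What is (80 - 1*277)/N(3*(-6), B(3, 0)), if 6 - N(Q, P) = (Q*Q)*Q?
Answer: -197/5838 ≈ -0.033744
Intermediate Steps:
B(o, Z) = (-4 + Z)*(Z + o) (B(o, Z) = (Z + o)*(-4 + Z) = (-4 + Z)*(Z + o))
N(Q, P) = 6 - Q**3 (N(Q, P) = 6 - Q*Q*Q = 6 - Q**2*Q = 6 - Q**3)
(80 - 1*277)/N(3*(-6), B(3, 0)) = (80 - 1*277)/(6 - (3*(-6))**3) = (80 - 277)/(6 - 1*(-18)**3) = -197/(6 - 1*(-5832)) = -197/(6 + 5832) = -197/5838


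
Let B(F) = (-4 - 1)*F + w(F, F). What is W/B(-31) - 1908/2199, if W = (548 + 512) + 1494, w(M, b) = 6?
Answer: 1769686/118013 ≈ 14.996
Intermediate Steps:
W = 2554 (W = 1060 + 1494 = 2554)
B(F) = 6 - 5*F (B(F) = (-4 - 1)*F + 6 = -5*F + 6 = 6 - 5*F)
W/B(-31) - 1908/2199 = 2554/(6 - 5*(-31)) - 1908/2199 = 2554/(6 + 155) - 1908*1/2199 = 2554/161 - 636/733 = 1769686/118013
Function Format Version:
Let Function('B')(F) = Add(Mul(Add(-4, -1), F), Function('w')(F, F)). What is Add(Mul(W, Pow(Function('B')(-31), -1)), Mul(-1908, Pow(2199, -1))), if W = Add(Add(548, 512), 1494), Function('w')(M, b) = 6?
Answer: Rational(1769686, 118013) ≈ 14.996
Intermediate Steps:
W = 2554 (W = Add(1060, 1494) = 2554)
Function('B')(F) = Add(6, Mul(-5, F)) (Function('B')(F) = Add(Mul(Add(-4, -1), F), 6) = Add(Mul(-5, F), 6) = Add(6, Mul(-5, F)))
Add(Mul(W, Pow(Function('B')(-31), -1)), Mul(-1908, Pow(2199, -1))) = Add(Mul(2554, Pow(Add(6, Mul(-5, -31)), -1)), Mul(-1908, Pow(2199, -1))) = Add(Mul(2554, Pow(Add(6, 155), -1)), Mul(-1908, Rational(1, 2199))) = Add(Mul(2554, Pow(161, -1)), Rational(-636, 733)) = Add(Mul(2554, Rational(1, 161)), Rational(-636, 733)) = Add(Rational(2554, 161), Rational(-636, 733)) = Rational(1769686, 118013)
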